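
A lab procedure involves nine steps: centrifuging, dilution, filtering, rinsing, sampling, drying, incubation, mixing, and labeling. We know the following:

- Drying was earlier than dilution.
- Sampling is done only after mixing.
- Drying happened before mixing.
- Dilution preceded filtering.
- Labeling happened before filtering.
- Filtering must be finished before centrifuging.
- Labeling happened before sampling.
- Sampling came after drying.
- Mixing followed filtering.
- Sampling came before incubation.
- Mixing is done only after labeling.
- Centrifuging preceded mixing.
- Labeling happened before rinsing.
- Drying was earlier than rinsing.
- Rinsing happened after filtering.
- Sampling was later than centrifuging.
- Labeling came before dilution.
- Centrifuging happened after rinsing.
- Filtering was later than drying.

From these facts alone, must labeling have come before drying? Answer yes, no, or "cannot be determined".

No chain of stated constraints runs from labeling to drying, and none runs from drying to labeling either.
So the relative order of labeling and drying is not fixed by the given facts.

cannot be determined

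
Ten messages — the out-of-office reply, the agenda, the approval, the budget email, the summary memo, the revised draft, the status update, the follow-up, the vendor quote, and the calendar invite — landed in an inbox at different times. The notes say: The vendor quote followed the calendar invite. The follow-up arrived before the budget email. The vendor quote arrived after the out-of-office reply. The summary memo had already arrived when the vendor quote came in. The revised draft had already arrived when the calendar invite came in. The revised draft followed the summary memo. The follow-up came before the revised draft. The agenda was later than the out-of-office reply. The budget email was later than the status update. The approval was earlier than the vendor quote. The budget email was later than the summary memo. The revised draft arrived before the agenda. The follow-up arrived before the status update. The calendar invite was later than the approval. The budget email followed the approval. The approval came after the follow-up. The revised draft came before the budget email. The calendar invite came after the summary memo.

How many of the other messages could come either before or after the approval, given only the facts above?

5

Forced before the approval: the follow-up; forced after the approval: the budget email, the calendar invite, and the vendor quote.
That leaves the agenda, the out-of-office reply, the revised draft, the status update, and the summary memo with no forced order relative to the approval — 5.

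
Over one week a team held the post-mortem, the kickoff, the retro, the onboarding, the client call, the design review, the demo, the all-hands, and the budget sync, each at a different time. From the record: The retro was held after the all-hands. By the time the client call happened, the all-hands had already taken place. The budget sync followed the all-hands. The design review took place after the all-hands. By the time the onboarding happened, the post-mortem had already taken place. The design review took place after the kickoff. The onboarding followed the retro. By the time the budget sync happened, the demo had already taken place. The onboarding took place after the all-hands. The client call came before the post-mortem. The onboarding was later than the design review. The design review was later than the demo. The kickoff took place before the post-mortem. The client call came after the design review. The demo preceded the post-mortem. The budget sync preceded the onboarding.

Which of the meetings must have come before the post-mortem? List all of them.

the all-hands, the client call, the demo, the design review, the kickoff

Directly stated before the post-mortem: the client call, the demo, and the kickoff.
The all-hands reaches the post-mortem via the all-hands → the client call → the post-mortem.
The design review reaches the post-mortem via the design review → the client call → the post-mortem.
No chain forces the onboarding (or any of the others) ahead of the post-mortem.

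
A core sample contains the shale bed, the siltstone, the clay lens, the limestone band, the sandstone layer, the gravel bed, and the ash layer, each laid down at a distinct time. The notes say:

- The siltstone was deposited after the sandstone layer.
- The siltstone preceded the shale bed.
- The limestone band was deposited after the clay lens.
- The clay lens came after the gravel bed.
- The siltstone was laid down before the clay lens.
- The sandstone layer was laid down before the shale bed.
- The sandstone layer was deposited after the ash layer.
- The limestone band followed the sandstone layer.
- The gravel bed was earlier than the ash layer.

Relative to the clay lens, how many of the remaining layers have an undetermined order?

Forced before the clay lens: the ash layer, the gravel bed, the sandstone layer, and the siltstone; forced after the clay lens: the limestone band.
That leaves the shale bed with no forced order relative to the clay lens — 1.

1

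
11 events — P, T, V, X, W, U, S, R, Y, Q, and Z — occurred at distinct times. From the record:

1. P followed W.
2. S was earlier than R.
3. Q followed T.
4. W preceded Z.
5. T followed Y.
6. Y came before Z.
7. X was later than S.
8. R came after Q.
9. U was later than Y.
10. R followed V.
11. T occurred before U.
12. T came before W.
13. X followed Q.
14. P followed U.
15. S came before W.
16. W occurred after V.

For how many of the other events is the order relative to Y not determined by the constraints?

2

Forced after Y: P, Q, R, T, U, W, X, and Z.
That leaves S and V with no forced order relative to Y — 2.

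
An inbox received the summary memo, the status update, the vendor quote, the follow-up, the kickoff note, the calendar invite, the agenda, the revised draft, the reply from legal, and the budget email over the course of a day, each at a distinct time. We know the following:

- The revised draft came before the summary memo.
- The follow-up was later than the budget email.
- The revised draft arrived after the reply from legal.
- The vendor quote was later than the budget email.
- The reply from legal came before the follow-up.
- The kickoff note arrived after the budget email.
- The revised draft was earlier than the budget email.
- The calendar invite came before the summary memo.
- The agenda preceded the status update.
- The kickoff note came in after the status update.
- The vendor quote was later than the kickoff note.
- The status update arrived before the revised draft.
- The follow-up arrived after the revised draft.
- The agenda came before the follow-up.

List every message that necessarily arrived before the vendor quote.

the agenda, the budget email, the kickoff note, the reply from legal, the revised draft, the status update

Directly stated before the vendor quote: the budget email and the kickoff note.
The agenda reaches the vendor quote via the agenda → the status update → the kickoff note → the vendor quote.
The reply from legal reaches the vendor quote via the reply from legal → the revised draft → the budget email → the vendor quote.
The revised draft reaches the vendor quote via the revised draft → the budget email → the vendor quote.
Likewise the status update reaches the vendor quote by chaining the stated constraints.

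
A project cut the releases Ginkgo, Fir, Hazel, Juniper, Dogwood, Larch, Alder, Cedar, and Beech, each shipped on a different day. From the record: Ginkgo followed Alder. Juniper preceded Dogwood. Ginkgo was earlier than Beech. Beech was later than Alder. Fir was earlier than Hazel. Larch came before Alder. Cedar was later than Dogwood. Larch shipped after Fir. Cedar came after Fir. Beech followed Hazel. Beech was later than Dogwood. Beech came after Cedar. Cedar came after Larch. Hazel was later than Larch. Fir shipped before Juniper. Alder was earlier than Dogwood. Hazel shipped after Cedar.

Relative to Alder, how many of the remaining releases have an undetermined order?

1

Forced before Alder: Fir and Larch; forced after Alder: Beech, Cedar, Dogwood, Ginkgo, and Hazel.
That leaves Juniper with no forced order relative to Alder — 1.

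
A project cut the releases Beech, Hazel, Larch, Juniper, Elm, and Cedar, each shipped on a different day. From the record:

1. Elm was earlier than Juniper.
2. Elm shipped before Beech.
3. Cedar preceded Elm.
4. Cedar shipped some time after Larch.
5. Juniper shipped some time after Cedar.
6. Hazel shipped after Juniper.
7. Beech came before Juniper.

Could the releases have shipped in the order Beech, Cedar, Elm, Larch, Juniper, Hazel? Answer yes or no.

no

The constraints require Larch before Cedar, but in the proposed sequence Cedar appears ahead of Larch. That one violation is enough.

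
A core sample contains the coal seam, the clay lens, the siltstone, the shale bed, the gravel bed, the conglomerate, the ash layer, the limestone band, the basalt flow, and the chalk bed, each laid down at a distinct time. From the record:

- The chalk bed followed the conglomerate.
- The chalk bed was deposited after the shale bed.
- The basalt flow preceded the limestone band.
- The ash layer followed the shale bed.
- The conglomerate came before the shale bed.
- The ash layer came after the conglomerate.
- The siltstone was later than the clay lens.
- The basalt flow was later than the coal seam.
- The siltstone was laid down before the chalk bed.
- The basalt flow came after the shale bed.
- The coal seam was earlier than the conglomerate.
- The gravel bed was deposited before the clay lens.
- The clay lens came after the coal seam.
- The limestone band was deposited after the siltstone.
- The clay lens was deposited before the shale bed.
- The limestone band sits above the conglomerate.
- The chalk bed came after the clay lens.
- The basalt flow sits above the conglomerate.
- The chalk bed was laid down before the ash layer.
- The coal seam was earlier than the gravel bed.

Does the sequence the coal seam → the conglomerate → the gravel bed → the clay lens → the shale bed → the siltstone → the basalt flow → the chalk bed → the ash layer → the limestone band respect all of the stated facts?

yes

Check each stated constraint against the proposed order — e.g. the conglomerate is ahead of the ash layer; the conglomerate is ahead of the limestone band. Every pair is in the required order; nothing is violated.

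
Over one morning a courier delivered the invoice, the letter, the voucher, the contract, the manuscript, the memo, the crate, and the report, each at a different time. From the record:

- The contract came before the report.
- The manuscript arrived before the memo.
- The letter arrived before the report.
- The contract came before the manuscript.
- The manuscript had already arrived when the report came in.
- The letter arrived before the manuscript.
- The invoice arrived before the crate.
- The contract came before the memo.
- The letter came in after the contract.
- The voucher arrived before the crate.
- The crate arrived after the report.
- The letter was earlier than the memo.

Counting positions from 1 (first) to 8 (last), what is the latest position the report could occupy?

The report must come before the crate — 1 item forced after it.
Everything else can be placed before the report in some valid order, so the report can sit as late as position 8 − 1 = 7.

7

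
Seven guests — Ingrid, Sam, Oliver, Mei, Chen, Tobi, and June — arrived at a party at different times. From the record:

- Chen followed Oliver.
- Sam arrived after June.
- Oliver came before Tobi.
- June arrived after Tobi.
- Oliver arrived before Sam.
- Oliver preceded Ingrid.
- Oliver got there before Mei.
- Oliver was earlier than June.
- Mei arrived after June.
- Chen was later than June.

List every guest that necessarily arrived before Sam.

June, Oliver, Tobi

Directly stated before Sam: June and Oliver.
Tobi reaches Sam via Tobi → June → Sam.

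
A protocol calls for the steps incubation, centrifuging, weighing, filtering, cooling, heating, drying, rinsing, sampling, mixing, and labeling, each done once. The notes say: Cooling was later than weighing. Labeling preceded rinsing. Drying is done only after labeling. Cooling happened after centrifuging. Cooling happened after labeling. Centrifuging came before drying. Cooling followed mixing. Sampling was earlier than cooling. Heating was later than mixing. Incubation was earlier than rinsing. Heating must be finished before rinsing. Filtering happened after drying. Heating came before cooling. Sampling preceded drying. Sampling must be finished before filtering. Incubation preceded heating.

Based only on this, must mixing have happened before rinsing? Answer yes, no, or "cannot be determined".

yes

Chain the constraints: mixing → heating → rinsing. Each link is directly stated, so mixing comes before rinsing.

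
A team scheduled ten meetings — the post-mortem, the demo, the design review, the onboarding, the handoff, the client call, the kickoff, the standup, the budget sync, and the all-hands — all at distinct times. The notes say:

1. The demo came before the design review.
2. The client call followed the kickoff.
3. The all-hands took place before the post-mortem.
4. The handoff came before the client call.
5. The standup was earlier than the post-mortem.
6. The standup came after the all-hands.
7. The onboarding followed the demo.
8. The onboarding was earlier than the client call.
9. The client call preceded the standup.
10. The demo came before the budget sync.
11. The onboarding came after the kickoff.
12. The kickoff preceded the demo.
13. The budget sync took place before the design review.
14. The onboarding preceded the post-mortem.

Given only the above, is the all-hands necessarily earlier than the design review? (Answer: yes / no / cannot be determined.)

cannot be determined

No chain of stated constraints runs from the all-hands to the design review, and none runs from the design review to the all-hands either.
So the relative order of the all-hands and the design review is not fixed by the given facts.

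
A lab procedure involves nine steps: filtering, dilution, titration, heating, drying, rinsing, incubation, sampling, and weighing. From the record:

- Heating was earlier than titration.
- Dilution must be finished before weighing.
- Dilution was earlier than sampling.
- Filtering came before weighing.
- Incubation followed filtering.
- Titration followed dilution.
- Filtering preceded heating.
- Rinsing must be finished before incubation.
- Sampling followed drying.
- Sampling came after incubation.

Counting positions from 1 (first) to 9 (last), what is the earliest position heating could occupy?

Filtering must come before heating — 1 forced predecessor.
Nothing else is forced ahead of heating, so its earliest slot is position 1 + 1 = 2.

2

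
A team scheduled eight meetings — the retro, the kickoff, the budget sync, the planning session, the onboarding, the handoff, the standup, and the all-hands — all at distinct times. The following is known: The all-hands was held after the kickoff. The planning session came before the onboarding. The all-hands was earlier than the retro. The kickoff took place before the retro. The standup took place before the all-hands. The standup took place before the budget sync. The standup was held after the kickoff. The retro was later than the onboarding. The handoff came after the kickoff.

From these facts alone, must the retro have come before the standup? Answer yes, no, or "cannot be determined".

no

Tracing the constraints gives the standup → the all-hands → the retro, so the standup must come before the retro.
That means the retro cannot be before the standup.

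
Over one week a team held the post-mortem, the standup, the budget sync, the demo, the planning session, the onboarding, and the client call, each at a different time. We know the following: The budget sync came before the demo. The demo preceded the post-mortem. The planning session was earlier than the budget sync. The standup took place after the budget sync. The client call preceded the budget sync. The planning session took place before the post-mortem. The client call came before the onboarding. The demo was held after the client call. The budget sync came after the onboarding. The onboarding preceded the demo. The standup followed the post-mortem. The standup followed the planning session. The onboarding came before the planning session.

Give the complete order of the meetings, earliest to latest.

the client call, the onboarding, the planning session, the budget sync, the demo, the post-mortem, the standup

The constraints fix every adjacent pair, so only one ordering works:
the client call → the onboarding → the planning session → the budget sync → the demo → the post-mortem → the standup.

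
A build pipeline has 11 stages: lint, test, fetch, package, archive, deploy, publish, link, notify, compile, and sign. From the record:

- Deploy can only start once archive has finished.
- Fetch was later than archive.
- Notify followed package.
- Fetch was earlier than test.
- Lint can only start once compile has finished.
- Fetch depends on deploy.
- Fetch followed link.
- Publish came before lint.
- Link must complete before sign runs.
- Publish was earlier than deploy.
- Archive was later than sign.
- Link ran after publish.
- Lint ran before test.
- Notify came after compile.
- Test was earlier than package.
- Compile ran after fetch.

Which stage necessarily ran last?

notify

Every other stage has a chain of constraints placing it before notify, so notify is last.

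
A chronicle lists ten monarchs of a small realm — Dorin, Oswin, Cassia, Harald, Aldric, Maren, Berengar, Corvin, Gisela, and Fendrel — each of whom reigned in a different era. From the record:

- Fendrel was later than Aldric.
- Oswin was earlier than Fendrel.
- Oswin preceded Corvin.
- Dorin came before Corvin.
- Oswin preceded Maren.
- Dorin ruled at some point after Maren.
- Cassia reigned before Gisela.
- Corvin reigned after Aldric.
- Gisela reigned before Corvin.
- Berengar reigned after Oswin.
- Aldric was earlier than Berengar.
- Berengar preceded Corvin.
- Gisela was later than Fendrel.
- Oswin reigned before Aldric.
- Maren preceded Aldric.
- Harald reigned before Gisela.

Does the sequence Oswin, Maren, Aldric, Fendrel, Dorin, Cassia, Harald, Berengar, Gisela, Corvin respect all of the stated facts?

Check each stated constraint against the proposed order — e.g. Oswin is ahead of Berengar; Oswin is ahead of Corvin. Every pair is in the required order; nothing is violated.

yes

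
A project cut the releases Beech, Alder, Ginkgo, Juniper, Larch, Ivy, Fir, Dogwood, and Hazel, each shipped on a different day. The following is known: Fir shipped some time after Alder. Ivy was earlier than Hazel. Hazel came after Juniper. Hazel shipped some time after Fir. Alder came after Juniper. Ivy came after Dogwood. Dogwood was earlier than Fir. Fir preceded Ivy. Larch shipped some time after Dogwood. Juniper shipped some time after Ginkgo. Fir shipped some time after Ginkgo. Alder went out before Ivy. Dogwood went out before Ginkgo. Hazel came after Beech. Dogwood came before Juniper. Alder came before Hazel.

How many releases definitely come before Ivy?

Directly stated before Ivy: Alder, Dogwood, and Fir.
Ginkgo reaches Ivy via Ginkgo → Fir → Ivy.
Juniper reaches Ivy via Juniper → Alder → Ivy.
No chain forces Larch (or any of the others) ahead of Ivy.
That's Alder, Dogwood, Fir, Ginkgo, and Juniper — 5 in all.

5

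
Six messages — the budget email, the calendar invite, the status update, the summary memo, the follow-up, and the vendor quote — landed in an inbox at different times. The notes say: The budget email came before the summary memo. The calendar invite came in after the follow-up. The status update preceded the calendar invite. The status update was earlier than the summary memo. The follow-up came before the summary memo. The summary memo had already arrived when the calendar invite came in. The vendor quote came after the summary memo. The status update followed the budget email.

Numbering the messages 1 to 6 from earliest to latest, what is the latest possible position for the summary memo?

The summary memo must come before the calendar invite and the vendor quote — 2 messages forced after it.
Everything else can be placed before the summary memo in some valid order, so the summary memo can sit as late as position 6 − 2 = 4.

4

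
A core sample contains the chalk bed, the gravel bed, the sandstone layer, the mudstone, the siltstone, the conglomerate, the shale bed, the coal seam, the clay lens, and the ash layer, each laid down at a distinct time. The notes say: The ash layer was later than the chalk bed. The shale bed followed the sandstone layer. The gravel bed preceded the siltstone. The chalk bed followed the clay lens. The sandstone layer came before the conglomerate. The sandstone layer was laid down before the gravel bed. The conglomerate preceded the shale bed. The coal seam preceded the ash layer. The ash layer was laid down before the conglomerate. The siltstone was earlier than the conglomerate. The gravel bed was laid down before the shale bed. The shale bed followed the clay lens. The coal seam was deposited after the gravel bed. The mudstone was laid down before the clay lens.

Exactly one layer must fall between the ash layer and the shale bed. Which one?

the conglomerate

Tracing the constraints gives the ash layer → the conglomerate → the shale bed, so the conglomerate sits after the ash layer and before the shale bed.
No other layer is forced both after the ash layer and before the shale bed.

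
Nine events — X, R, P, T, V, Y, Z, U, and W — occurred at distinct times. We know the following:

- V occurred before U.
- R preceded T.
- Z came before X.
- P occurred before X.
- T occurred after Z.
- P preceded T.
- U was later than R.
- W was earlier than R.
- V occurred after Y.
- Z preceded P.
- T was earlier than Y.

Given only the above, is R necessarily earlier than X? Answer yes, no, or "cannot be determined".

No chain of stated constraints runs from R to X, and none runs from X to R either.
So the relative order of R and X is not fixed by the given facts.

cannot be determined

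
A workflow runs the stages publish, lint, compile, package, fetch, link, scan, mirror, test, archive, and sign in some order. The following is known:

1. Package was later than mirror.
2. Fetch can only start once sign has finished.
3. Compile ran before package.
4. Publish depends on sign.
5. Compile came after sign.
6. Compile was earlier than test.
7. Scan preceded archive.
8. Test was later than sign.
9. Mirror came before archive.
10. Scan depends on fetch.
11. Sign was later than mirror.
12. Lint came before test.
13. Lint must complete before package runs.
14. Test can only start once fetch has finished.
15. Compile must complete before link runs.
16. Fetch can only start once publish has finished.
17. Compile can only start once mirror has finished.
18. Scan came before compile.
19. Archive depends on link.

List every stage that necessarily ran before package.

Directly stated before package: compile, lint, and mirror.
Fetch reaches package via fetch → scan → compile → package.
Publish reaches package via publish → fetch → scan → compile → package.
Scan reaches package via scan → compile → package.
Likewise sign reaches package by chaining the stated constraints.
No chain forces link (or any of the others) ahead of package.

compile, fetch, lint, mirror, publish, scan, sign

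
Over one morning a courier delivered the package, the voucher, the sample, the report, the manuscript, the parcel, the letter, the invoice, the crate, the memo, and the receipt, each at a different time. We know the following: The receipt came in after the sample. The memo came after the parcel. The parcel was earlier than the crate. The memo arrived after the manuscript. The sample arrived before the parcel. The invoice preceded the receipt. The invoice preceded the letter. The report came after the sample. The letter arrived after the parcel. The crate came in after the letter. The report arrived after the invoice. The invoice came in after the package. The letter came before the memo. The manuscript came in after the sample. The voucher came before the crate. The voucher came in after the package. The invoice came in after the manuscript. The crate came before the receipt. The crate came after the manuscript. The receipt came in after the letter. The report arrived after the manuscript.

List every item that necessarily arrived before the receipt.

the crate, the invoice, the letter, the manuscript, the package, the parcel, the sample, the voucher

Directly stated before the receipt: the crate, the invoice, the letter, and the sample.
The manuscript reaches the receipt via the manuscript → the crate → the receipt.
The package reaches the receipt via the package → the invoice → the receipt.
The parcel reaches the receipt via the parcel → the crate → the receipt.
Likewise the voucher reaches the receipt by chaining the stated constraints.
No chain forces the report (or any of the others) ahead of the receipt.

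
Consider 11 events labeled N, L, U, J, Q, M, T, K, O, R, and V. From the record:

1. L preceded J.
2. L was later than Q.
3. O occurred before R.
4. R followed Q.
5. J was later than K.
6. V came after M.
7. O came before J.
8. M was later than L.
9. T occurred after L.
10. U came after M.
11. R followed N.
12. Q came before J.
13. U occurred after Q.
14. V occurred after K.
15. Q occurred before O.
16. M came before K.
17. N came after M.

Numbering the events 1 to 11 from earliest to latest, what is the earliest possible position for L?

2

Q must come before L — 1 forced predecessor.
Nothing else is forced ahead of L, so its earliest slot is position 1 + 1 = 2.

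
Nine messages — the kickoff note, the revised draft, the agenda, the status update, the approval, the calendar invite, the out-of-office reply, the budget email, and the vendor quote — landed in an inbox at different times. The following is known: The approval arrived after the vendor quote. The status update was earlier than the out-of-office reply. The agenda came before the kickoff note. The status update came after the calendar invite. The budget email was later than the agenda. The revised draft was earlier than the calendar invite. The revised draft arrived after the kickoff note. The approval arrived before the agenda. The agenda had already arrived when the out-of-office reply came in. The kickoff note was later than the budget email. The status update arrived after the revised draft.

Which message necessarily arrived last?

Every other message has a chain of constraints placing it before the out-of-office reply, so the out-of-office reply is last.

the out-of-office reply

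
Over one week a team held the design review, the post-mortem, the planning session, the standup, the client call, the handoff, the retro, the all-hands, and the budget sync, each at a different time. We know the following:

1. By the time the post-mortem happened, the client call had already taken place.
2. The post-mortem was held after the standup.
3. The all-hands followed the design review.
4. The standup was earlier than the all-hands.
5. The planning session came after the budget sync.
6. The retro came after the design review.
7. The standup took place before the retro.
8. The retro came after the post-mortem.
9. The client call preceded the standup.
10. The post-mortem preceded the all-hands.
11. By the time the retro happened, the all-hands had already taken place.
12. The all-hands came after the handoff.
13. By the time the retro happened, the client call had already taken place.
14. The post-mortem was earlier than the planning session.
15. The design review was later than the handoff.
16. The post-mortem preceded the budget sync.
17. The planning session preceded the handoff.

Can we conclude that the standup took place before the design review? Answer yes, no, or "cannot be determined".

yes

Chain the constraints: the standup → the post-mortem → the planning session → the handoff → the design review. Each link is directly stated, so the standup comes before the design review.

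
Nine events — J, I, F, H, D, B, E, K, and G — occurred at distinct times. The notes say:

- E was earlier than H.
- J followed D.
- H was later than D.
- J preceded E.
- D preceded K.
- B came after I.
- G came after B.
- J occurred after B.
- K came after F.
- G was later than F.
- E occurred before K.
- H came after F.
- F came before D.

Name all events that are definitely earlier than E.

Directly stated before E: J.
B reaches E via B → J → E.
D reaches E via D → J → E.
F reaches E via F → D → J → E.
Likewise I reaches E by chaining the stated constraints.

B, D, F, I, J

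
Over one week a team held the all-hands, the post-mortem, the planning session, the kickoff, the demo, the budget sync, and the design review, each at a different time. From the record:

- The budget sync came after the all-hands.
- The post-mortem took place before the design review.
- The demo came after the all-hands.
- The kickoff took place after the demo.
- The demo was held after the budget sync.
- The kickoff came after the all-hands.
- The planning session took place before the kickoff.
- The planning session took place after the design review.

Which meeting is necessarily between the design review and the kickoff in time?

Tracing the constraints gives the design review → the planning session → the kickoff, so the planning session sits after the design review and before the kickoff.
No other meeting is forced both after the design review and before the kickoff.

the planning session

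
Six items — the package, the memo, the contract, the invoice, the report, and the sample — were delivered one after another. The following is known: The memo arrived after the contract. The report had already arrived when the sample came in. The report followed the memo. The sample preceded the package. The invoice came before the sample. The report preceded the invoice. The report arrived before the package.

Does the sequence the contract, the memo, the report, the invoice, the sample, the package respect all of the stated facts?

Check each stated constraint against the proposed order — e.g. the report is ahead of the sample; the report is ahead of the package. Every pair is in the required order; nothing is violated.

yes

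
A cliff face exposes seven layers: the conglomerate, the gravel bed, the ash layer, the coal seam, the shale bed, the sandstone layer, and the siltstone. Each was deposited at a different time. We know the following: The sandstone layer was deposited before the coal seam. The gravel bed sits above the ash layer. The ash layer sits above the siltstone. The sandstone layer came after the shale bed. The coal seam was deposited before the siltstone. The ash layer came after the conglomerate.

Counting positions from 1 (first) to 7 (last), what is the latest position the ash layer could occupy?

6

The ash layer must come before the gravel bed — 1 layer forced after it.
Everything else can be placed before the ash layer in some valid order, so the ash layer can sit as late as position 7 − 1 = 6.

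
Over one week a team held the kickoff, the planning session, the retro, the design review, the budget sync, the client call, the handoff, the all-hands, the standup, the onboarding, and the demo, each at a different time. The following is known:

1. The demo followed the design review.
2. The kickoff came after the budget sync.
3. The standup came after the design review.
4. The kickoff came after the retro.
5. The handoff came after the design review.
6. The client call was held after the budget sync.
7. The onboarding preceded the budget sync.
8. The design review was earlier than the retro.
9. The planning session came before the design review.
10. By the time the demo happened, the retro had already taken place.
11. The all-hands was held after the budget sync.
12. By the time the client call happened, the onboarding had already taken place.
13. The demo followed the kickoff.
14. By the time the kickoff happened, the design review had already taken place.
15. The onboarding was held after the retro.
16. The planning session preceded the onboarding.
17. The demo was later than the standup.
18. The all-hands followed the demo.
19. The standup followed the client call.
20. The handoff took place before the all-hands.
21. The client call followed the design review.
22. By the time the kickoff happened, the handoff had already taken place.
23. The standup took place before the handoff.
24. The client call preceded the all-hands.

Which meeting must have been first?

the planning session

The planning session has a chain of constraints placing it before every other meeting, so the planning session must be first.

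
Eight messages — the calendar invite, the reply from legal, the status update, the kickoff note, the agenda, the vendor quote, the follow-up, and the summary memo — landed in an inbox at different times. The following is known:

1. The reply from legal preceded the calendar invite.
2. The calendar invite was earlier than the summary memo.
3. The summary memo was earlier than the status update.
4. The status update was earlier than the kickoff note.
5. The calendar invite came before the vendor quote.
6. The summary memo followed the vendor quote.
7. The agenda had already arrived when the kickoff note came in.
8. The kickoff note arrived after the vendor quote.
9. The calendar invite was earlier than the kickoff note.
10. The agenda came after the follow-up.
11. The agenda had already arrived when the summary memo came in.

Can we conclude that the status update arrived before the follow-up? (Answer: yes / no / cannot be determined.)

no

Tracing the constraints gives the follow-up → the agenda → the summary memo → the status update, so the follow-up must come before the status update.
That means the status update cannot be before the follow-up.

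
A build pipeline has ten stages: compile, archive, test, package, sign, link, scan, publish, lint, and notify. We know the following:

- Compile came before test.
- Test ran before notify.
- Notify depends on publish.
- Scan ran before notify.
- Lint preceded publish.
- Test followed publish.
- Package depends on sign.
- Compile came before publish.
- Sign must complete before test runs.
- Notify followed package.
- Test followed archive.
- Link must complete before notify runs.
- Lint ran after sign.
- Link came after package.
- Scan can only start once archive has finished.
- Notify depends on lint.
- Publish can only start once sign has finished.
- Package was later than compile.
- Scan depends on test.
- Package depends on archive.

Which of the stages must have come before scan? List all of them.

Directly stated before scan: archive and test.
Compile reaches scan via compile → test → scan.
Lint reaches scan via lint → publish → test → scan.
Publish reaches scan via publish → test → scan.
Likewise sign reaches scan by chaining the stated constraints.
No chain forces notify (or any of the others) ahead of scan.

archive, compile, lint, publish, sign, test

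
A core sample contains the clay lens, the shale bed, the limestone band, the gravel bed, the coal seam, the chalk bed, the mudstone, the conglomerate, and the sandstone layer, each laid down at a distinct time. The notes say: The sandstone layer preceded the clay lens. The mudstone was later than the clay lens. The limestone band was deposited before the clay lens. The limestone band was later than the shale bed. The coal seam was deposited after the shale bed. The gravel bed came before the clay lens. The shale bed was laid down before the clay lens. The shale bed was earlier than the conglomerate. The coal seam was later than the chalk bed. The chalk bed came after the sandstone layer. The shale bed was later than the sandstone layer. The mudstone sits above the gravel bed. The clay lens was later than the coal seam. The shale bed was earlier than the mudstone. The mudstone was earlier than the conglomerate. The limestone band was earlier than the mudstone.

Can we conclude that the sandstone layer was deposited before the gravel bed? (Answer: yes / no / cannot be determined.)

cannot be determined

No chain of stated constraints runs from the sandstone layer to the gravel bed, and none runs from the gravel bed to the sandstone layer either.
So the relative order of the sandstone layer and the gravel bed is not fixed by the given facts.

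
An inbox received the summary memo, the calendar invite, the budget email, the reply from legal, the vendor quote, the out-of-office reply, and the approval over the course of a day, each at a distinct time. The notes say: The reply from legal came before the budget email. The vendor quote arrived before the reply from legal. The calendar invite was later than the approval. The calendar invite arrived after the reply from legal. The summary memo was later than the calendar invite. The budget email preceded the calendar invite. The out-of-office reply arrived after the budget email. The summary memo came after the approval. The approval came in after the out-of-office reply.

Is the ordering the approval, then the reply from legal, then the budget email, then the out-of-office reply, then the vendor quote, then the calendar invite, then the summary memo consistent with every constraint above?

no

The constraints require the vendor quote before the reply from legal, but in the proposed sequence the reply from legal appears ahead of the vendor quote. That one violation is enough.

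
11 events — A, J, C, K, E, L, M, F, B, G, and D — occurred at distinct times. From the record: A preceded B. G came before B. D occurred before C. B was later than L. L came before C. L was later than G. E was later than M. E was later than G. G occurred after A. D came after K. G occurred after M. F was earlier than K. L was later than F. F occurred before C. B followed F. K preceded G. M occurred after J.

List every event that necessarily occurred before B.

Directly stated before B: A, F, G, and L.
J reaches B via J → M → G → B.
K reaches B via K → G → B.
M reaches B via M → G → B.
No chain forces E (or any of the others) ahead of B.

A, F, G, J, K, L, M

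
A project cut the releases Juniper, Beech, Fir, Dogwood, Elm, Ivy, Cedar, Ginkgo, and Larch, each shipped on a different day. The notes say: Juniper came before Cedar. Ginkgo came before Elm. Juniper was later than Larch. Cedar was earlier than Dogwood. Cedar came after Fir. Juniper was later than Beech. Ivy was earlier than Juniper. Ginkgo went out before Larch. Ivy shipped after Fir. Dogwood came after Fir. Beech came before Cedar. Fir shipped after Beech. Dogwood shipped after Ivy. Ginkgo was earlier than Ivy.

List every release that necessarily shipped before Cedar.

Directly stated before Cedar: Beech, Fir, and Juniper.
Ginkgo reaches Cedar via Ginkgo → Ivy → Juniper → Cedar.
Ivy reaches Cedar via Ivy → Juniper → Cedar.
Larch reaches Cedar via Larch → Juniper → Cedar.

Beech, Fir, Ginkgo, Ivy, Juniper, Larch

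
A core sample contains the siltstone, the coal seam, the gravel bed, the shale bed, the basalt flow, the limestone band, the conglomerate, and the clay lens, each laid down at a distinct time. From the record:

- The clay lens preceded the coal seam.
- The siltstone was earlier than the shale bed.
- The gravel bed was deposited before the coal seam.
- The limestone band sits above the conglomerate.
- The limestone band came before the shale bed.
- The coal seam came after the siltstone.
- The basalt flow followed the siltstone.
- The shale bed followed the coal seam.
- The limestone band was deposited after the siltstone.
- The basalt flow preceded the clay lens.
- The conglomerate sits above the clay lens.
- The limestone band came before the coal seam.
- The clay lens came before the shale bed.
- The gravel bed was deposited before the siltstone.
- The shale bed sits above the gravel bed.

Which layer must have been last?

the shale bed

Every other layer has a chain of constraints placing it before the shale bed, so the shale bed is last.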